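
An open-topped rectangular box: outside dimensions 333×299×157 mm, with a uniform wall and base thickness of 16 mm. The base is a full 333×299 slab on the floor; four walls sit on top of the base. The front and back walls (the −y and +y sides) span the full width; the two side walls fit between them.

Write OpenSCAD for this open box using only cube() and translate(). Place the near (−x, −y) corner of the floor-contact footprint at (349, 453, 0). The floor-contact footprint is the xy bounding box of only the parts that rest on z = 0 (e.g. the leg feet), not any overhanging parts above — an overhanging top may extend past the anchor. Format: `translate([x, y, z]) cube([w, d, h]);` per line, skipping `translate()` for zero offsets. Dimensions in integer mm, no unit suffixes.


translate([349, 453, 0]) cube([333, 299, 16]);
translate([349, 453, 16]) cube([333, 16, 141]);
translate([349, 736, 16]) cube([333, 16, 141]);
translate([349, 469, 16]) cube([16, 267, 141]);
translate([666, 469, 16]) cube([16, 267, 141]);


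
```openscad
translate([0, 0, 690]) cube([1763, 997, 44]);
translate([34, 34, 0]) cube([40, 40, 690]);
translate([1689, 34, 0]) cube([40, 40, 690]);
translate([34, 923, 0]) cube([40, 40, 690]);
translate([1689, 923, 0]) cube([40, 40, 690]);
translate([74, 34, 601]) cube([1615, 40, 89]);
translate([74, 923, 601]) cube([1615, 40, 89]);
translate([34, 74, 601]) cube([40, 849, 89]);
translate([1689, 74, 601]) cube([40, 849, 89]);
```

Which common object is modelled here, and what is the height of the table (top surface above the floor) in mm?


A table. The table height is 734 mm.

A 1763×997×44 slab sits at z = 690 on four 40 mm square posts — a table. The top surface is at 690 + 44 = 734 mm.


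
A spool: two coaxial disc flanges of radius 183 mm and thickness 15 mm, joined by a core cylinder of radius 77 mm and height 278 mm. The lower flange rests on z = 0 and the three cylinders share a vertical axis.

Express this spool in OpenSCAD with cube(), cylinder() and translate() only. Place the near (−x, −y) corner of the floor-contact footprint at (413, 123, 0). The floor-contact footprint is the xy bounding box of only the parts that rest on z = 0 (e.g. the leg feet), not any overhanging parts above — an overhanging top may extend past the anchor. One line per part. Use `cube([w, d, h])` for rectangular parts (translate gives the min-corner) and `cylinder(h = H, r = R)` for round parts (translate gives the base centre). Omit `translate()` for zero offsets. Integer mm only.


translate([596, 306, 0]) cylinder(h = 15, r = 183);
translate([596, 306, 15]) cylinder(h = 278, r = 77);
translate([596, 306, 293]) cylinder(h = 15, r = 183);


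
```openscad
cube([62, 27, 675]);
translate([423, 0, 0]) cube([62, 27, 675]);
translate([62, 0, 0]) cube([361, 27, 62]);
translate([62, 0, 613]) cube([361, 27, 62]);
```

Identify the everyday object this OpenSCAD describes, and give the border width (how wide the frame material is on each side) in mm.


A picture frame. The border width is 62 mm.

Four thin pieces enclosing a rectangular opening — a picture frame. The two full-height stiles are 675 mm tall; the top rail sits at z = 613 and is 62 mm tall, so the border above the opening is 675 − 613 = 62 mm, matching the stile x-width.


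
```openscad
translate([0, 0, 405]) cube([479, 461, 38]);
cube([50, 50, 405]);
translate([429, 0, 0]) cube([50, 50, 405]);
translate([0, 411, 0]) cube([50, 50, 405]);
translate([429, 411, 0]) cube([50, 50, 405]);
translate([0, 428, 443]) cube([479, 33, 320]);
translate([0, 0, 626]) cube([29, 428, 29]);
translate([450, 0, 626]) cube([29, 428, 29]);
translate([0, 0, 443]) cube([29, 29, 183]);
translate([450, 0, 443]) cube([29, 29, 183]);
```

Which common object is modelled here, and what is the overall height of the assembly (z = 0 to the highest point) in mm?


A chair. The overall height is 763 mm.

A slab on four corner posts with a tall panel at the back — a chair. The seat slab sits at z = 405 with thickness 38, and the 320 mm backrest starts at the seat top, so the overall height is 405 + 38 + 320 = 763 mm.


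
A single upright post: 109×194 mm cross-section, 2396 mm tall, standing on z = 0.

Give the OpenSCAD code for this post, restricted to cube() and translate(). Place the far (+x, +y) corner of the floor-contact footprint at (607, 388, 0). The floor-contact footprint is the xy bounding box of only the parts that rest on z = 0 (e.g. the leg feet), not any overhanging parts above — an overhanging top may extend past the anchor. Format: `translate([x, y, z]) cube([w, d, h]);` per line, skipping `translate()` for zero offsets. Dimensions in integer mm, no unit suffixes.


translate([498, 194, 0]) cube([109, 194, 2396]);


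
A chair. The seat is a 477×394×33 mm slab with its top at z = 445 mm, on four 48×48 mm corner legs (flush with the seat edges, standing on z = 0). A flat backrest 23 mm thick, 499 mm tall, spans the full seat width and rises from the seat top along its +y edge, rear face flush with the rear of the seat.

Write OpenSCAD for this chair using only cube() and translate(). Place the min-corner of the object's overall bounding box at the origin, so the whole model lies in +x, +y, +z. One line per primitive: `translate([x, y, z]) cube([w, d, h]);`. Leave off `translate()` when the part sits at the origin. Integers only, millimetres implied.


translate([0, 0, 412]) cube([477, 394, 33]);
cube([48, 48, 412]);
translate([429, 0, 0]) cube([48, 48, 412]);
translate([0, 346, 0]) cube([48, 48, 412]);
translate([429, 346, 0]) cube([48, 48, 412]);
translate([0, 371, 445]) cube([477, 23, 499]);


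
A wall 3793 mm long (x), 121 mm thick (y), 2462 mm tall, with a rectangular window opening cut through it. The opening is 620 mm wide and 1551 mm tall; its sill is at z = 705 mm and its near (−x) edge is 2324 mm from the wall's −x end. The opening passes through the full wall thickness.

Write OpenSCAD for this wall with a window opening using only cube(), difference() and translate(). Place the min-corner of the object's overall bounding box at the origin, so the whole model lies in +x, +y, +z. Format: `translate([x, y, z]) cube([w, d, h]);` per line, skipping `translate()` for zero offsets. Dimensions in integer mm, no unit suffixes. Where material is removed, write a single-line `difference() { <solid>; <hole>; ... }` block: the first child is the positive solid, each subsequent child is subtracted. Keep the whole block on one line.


difference() { cube([3793, 121, 2462]); translate([2324, 0, 705]) cube([620, 121, 1551]); }


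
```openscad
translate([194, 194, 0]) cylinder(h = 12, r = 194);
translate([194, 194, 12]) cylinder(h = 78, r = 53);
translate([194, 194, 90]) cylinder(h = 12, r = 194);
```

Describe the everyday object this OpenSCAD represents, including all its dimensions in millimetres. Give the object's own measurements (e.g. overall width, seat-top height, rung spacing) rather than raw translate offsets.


A spool: two coaxial disc flanges of radius 194 mm and thickness 12 mm, joined by a core cylinder of radius 53 mm and height 78 mm. The lower flange rests on z = 0 and the three cylinders share a vertical axis.


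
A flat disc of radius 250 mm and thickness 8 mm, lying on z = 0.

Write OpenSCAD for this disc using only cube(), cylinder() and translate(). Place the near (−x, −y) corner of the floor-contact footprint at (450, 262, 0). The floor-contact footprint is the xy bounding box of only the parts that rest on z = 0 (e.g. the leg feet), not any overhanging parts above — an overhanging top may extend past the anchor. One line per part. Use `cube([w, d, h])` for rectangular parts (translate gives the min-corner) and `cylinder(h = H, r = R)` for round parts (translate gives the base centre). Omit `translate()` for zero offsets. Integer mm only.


translate([700, 512, 0]) cylinder(h = 8, r = 250);


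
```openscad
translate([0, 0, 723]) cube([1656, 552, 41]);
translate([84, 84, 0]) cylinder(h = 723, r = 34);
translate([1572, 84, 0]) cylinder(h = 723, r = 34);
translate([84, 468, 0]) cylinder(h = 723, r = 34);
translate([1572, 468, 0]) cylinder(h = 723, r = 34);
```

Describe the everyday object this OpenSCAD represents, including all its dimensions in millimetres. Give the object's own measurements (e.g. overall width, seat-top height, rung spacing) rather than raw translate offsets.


A rectangular dining table. The top is 1656×552×41 mm with its upper surface at z = 764 mm. It stands on four round legs of 68 mm diameter, each leg's bounding box inset 50 mm from the nearest pair of top edges, running from the floor to the underside of the top.


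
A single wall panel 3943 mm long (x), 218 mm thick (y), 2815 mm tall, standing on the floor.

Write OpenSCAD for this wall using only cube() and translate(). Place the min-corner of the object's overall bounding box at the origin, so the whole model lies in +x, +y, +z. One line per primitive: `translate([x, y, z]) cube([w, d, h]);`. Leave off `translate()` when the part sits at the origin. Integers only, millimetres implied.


cube([3943, 218, 2815]);


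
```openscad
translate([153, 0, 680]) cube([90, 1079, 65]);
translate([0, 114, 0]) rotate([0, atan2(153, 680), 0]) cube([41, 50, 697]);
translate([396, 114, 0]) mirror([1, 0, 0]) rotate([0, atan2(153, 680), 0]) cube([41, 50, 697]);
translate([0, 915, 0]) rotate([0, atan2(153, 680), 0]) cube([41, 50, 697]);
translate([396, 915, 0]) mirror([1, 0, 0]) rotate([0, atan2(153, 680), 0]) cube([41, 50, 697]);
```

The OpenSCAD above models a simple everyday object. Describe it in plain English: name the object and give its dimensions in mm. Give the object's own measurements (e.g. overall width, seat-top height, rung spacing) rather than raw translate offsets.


A sawhorse. A 90×1079×65 mm beam (x, y, z) sits on two A-frame leg pairs. Each pair is two raked legs of 41×50 mm section (50 mm along y) splaying symmetrically in x. Each leg rises 680 mm vertically over 153 mm of horizontal reach and is 697 mm long along its own axis. Every leg's outer bottom edge rests on the floor and its outer top edge meets a bottom edge of the beam — the left legs (tilting toward +x) meet the beam's −x bottom edge, the right legs (their mirror images, tilting toward −x) meet its +x bottom edge — so the leg tops tuck under the beam, the beam's underside is 680 mm above the floor, and the feet are 396 mm apart outside-to-outside with the beam centred between them. The two leg pairs are set in 114 mm from either end of the beam.


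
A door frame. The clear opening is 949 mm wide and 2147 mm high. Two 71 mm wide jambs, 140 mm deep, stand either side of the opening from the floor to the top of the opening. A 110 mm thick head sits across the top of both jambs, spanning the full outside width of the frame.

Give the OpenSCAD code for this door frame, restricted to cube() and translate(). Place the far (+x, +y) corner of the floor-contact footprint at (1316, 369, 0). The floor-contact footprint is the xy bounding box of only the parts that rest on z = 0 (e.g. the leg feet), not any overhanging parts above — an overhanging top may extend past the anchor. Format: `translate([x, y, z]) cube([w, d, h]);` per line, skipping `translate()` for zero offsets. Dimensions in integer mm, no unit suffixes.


translate([225, 229, 0]) cube([71, 140, 2147]);
translate([1245, 229, 0]) cube([71, 140, 2147]);
translate([225, 229, 2147]) cube([1091, 140, 110]);


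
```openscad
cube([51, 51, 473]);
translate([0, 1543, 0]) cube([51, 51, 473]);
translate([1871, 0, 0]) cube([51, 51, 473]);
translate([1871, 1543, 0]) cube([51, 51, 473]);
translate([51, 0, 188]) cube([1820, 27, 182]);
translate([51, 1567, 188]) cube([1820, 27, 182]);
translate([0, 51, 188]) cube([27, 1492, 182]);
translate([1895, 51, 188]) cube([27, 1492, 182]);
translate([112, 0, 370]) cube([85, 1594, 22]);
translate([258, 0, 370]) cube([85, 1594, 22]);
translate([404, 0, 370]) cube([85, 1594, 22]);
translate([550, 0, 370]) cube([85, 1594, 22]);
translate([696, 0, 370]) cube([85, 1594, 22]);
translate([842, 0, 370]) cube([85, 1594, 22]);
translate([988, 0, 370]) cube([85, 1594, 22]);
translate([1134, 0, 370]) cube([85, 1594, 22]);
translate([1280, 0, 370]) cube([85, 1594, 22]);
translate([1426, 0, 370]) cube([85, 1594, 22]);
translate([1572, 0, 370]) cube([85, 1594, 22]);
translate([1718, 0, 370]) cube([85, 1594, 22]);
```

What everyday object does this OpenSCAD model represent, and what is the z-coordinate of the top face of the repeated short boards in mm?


A bed frame. The slat-top height is 392 mm.

Four posts, four rails, and a row of slats — a bed frame. Slats sit on the rails at z = 188 + 182 = 370; with slat thickness 22, the top is 392 mm.


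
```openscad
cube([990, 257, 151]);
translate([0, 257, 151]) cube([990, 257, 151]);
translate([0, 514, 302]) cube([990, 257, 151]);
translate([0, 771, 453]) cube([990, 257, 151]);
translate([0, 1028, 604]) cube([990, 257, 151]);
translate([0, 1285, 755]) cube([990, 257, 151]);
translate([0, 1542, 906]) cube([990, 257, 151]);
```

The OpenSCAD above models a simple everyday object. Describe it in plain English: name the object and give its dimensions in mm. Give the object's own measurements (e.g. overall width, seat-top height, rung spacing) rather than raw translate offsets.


A straight staircase of 7 solid steps. Each step is 990 mm wide (x), 257 mm deep (y, the going) and 151 mm tall (the rise). The first step rests on the floor; each subsequent step sits one going further in +y and one rise higher in +z, directly behind and above the previous step with no overlap.


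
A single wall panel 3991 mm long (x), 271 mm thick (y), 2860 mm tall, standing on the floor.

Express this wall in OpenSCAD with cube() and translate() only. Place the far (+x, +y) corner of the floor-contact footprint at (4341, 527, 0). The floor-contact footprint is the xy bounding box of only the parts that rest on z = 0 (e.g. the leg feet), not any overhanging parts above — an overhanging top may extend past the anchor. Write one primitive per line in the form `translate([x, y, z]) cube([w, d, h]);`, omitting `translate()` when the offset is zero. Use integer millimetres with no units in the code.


translate([350, 256, 0]) cube([3991, 271, 2860]);


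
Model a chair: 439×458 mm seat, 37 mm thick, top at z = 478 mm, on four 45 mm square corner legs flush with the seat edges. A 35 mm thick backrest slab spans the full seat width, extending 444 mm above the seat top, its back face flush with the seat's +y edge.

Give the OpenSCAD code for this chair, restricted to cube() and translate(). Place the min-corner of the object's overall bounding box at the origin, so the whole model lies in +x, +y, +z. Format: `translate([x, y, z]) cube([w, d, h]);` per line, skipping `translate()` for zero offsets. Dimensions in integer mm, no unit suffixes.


// leg_h = 478 - 37 = 441
translate([0, 0, 441]) cube([439, 458, 37]);
cube([45, 45, 441]);
translate([394, 0, 0]) cube([45, 45, 441]);
translate([0, 413, 0]) cube([45, 45, 441]);
translate([394, 413, 0]) cube([45, 45, 441]);
translate([0, 423, 478]) cube([439, 35, 444]);


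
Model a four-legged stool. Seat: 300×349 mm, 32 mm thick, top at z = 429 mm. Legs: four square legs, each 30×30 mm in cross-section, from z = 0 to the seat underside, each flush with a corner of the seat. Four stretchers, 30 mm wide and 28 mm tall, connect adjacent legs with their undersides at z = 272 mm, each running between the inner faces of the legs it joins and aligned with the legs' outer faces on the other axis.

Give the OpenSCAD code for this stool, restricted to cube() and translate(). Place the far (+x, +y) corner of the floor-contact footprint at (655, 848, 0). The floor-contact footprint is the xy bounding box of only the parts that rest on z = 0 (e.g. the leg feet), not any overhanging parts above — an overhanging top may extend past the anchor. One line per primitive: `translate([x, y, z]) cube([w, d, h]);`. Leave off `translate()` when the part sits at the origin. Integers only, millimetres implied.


// leg_h = 429 - 32 = 397
// stretcher span = 300 - 2*30 = 240
translate([355, 499, 397]) cube([300, 349, 32]);
translate([355, 499, 0]) cube([30, 30, 397]);
translate([625, 499, 0]) cube([30, 30, 397]);
translate([355, 818, 0]) cube([30, 30, 397]);
translate([625, 818, 0]) cube([30, 30, 397]);
translate([385, 499, 272]) cube([240, 30, 28]);
translate([385, 818, 272]) cube([240, 30, 28]);
translate([355, 529, 272]) cube([30, 289, 28]);
translate([625, 529, 272]) cube([30, 289, 28]);


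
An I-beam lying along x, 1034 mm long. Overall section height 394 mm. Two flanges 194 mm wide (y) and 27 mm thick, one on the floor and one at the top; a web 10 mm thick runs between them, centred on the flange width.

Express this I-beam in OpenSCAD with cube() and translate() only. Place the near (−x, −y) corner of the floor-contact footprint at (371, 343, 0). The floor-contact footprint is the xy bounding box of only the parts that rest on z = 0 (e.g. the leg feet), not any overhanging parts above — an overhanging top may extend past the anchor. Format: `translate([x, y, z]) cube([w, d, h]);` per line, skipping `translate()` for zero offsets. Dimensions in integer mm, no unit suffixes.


translate([371, 343, 0]) cube([1034, 194, 27]);
translate([371, 435, 27]) cube([1034, 10, 340]);
translate([371, 343, 367]) cube([1034, 194, 27]);


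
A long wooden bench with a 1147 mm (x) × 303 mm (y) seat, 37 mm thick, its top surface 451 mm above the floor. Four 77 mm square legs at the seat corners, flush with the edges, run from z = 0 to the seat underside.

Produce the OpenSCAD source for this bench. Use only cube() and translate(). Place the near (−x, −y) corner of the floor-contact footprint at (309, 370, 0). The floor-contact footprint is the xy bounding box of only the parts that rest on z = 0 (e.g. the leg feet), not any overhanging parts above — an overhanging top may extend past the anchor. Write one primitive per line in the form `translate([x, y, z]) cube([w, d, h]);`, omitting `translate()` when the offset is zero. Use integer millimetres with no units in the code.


translate([309, 370, 414]) cube([1147, 303, 37]);
translate([309, 370, 0]) cube([77, 77, 414]);
translate([309, 596, 0]) cube([77, 77, 414]);
translate([1379, 370, 0]) cube([77, 77, 414]);
translate([1379, 596, 0]) cube([77, 77, 414]);


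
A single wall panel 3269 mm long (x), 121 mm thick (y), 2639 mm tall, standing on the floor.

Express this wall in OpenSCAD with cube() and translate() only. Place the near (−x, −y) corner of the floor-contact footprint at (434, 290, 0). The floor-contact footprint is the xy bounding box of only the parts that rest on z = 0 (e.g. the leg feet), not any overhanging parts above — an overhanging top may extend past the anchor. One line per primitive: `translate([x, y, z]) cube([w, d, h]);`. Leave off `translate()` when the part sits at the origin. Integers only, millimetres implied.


translate([434, 290, 0]) cube([3269, 121, 2639]);


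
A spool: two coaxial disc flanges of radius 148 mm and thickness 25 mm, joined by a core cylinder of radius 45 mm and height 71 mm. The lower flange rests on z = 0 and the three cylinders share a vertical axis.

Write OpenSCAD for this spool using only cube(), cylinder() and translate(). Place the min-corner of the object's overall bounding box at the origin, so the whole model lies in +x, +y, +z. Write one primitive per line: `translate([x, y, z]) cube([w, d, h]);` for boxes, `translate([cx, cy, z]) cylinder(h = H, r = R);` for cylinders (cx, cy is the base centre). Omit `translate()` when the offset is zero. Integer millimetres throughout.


translate([148, 148, 0]) cylinder(h = 25, r = 148);
translate([148, 148, 25]) cylinder(h = 71, r = 45);
translate([148, 148, 96]) cylinder(h = 25, r = 148);


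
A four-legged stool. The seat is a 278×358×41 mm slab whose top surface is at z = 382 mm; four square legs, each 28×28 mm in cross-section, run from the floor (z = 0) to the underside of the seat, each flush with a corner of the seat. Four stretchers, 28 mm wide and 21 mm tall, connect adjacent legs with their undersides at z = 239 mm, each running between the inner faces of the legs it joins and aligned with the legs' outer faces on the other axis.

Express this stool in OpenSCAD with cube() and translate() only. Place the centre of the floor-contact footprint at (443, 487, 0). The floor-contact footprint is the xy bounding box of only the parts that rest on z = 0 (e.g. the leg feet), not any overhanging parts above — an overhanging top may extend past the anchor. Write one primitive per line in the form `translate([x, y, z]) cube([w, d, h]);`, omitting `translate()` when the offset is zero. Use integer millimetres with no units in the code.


translate([304, 308, 341]) cube([278, 358, 41]);
translate([304, 308, 0]) cube([28, 28, 341]);
translate([554, 308, 0]) cube([28, 28, 341]);
translate([304, 638, 0]) cube([28, 28, 341]);
translate([554, 638, 0]) cube([28, 28, 341]);
translate([332, 308, 239]) cube([222, 28, 21]);
translate([332, 638, 239]) cube([222, 28, 21]);
translate([304, 336, 239]) cube([28, 302, 21]);
translate([554, 336, 239]) cube([28, 302, 21]);


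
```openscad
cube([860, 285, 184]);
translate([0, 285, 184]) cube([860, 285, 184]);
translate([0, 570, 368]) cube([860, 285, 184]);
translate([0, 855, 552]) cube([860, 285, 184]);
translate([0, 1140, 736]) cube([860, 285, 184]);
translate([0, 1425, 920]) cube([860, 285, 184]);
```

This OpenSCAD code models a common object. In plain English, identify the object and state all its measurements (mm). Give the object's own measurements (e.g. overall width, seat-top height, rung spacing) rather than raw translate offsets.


A straight staircase of 6 solid steps. Each step is 860 mm wide (x), 285 mm deep (y, the going) and 184 mm tall (the rise). The first step rests on the floor; each subsequent step sits one going further in +y and one rise higher in +z, directly behind and above the previous step with no overlap.


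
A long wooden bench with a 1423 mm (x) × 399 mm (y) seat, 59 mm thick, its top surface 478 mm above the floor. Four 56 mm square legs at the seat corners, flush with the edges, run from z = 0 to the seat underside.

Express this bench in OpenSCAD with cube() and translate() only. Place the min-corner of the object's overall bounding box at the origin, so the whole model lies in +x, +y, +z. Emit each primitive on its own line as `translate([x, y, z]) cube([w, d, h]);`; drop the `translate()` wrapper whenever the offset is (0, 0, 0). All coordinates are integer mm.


translate([0, 0, 419]) cube([1423, 399, 59]);
cube([56, 56, 419]);
translate([0, 343, 0]) cube([56, 56, 419]);
translate([1367, 0, 0]) cube([56, 56, 419]);
translate([1367, 343, 0]) cube([56, 56, 419]);


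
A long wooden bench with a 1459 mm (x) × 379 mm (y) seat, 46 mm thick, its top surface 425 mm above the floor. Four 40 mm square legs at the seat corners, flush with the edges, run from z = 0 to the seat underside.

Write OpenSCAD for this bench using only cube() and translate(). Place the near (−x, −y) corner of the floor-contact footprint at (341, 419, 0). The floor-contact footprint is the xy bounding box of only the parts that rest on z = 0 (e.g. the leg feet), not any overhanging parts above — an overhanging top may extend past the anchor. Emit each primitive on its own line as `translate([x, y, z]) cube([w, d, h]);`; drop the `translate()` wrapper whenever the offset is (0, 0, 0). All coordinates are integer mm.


// leg_h = 425 − 46 = 379
translate([341, 419, 379]) cube([1459, 379, 46]);
translate([341, 419, 0]) cube([40, 40, 379]);
translate([341, 758, 0]) cube([40, 40, 379]);
translate([1760, 419, 0]) cube([40, 40, 379]);
translate([1760, 758, 0]) cube([40, 40, 379]);


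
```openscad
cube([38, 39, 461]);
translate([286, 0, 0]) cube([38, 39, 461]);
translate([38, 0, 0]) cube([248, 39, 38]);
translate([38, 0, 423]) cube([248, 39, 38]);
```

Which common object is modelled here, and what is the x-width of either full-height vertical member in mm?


A picture frame. The border width is 38 mm.

Four thin pieces enclosing a rectangular opening — a picture frame. The two full-height stiles are 461 mm tall; the top rail sits at z = 423 and is 38 mm tall, so the border above the opening is 461 − 423 = 38 mm, matching the stile x-width.


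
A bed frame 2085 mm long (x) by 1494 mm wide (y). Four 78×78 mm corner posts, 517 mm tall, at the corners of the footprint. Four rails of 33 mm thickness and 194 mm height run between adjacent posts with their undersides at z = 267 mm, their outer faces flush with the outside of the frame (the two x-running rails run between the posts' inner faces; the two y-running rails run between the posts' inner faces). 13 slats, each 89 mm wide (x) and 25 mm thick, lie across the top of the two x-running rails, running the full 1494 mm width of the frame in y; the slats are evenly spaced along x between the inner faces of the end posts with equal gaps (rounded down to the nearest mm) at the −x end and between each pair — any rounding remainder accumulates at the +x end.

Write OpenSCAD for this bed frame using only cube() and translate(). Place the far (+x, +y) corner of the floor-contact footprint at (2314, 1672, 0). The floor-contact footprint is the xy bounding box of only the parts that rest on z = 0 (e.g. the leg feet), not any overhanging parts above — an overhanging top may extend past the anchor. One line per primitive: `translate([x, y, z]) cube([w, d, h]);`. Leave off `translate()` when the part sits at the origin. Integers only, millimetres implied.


translate([229, 178, 0]) cube([78, 78, 517]);
translate([229, 1594, 0]) cube([78, 78, 517]);
translate([2236, 178, 0]) cube([78, 78, 517]);
translate([2236, 1594, 0]) cube([78, 78, 517]);
translate([307, 178, 267]) cube([1929, 33, 194]);
translate([307, 1639, 267]) cube([1929, 33, 194]);
translate([229, 256, 267]) cube([33, 1338, 194]);
translate([2281, 256, 267]) cube([33, 1338, 194]);
translate([362, 178, 461]) cube([89, 1494, 25]);
translate([506, 178, 461]) cube([89, 1494, 25]);
translate([650, 178, 461]) cube([89, 1494, 25]);
translate([794, 178, 461]) cube([89, 1494, 25]);
translate([938, 178, 461]) cube([89, 1494, 25]);
translate([1082, 178, 461]) cube([89, 1494, 25]);
translate([1226, 178, 461]) cube([89, 1494, 25]);
translate([1370, 178, 461]) cube([89, 1494, 25]);
translate([1514, 178, 461]) cube([89, 1494, 25]);
translate([1658, 178, 461]) cube([89, 1494, 25]);
translate([1802, 178, 461]) cube([89, 1494, 25]);
translate([1946, 178, 461]) cube([89, 1494, 25]);
translate([2090, 178, 461]) cube([89, 1494, 25]);


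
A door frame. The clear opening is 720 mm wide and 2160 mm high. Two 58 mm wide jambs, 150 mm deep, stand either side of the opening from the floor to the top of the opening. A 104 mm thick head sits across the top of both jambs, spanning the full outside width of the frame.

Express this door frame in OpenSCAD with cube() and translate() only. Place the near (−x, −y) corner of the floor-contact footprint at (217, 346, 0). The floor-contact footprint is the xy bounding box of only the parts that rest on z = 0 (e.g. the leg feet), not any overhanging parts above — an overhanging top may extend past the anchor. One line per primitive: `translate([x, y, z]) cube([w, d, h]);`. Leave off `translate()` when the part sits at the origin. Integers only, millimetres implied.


translate([217, 346, 0]) cube([58, 150, 2160]);
translate([995, 346, 0]) cube([58, 150, 2160]);
translate([217, 346, 2160]) cube([836, 150, 104]);


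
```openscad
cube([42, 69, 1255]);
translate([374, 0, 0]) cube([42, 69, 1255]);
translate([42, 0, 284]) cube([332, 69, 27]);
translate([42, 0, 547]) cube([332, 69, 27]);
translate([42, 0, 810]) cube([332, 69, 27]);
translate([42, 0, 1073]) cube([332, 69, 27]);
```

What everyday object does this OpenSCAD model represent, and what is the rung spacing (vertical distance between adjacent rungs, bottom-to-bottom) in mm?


A ladder. The rung spacing is 263 mm.

Two tall 42×69 posts with 4 short bars between them — a ladder. Adjacent rungs sit at z = 284 and z = 547, so the spacing is 547 − 284 = 263 mm.


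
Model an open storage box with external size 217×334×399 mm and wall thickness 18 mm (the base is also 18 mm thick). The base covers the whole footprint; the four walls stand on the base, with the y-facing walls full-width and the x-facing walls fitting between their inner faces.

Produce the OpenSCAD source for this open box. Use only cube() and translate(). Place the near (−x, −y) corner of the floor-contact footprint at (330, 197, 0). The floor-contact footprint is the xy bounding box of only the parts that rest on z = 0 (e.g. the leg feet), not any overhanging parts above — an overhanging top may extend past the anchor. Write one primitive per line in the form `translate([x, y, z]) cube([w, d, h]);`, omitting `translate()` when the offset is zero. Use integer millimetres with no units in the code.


translate([330, 197, 0]) cube([217, 334, 18]);
translate([330, 197, 18]) cube([217, 18, 381]);
translate([330, 513, 18]) cube([217, 18, 381]);
translate([330, 215, 18]) cube([18, 298, 381]);
translate([529, 215, 18]) cube([18, 298, 381]);


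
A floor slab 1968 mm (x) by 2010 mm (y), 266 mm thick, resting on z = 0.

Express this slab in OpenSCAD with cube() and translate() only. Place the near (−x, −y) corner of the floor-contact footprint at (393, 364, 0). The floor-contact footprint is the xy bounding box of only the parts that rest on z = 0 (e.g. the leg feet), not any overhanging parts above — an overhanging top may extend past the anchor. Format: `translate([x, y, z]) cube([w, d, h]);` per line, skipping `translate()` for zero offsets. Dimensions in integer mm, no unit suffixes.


translate([393, 364, 0]) cube([1968, 2010, 266]);


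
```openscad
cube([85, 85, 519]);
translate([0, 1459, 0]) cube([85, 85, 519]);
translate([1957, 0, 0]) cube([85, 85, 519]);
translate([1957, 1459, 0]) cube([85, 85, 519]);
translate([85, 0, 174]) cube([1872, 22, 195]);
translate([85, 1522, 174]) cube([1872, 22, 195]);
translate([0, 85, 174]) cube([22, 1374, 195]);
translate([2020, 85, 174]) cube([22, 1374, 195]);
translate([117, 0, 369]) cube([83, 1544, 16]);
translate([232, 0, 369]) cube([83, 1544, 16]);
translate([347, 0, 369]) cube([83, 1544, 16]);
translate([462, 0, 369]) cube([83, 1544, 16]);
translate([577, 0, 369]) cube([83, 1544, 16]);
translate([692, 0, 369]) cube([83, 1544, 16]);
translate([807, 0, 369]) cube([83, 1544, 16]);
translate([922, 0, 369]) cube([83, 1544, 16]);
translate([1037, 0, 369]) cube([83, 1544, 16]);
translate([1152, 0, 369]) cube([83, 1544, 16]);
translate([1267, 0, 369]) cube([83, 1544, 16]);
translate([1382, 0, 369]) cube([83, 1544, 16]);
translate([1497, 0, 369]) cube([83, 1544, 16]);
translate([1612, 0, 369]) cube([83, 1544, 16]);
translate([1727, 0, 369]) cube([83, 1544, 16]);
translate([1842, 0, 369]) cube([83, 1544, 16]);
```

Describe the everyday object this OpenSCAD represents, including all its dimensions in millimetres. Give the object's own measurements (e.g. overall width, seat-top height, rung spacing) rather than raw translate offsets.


A bed frame 2042 mm long (x) by 1544 mm wide (y). Four 85×85 mm corner posts, 519 mm tall, at the corners of the footprint. Four rails of 22 mm thickness and 195 mm height run between adjacent posts with their undersides at z = 174 mm, their outer faces flush with the outside of the frame (the two x-running rails run between the posts' inner faces; the two y-running rails run between the posts' inner faces). 16 slats, each 83 mm wide (x) and 16 mm thick, lie across the top of the two x-running rails, running the full 1544 mm width of the frame in y; along x they sit between the end posts with a 32 mm gap after the −x posts and between neighbouring slats and before the +x posts.


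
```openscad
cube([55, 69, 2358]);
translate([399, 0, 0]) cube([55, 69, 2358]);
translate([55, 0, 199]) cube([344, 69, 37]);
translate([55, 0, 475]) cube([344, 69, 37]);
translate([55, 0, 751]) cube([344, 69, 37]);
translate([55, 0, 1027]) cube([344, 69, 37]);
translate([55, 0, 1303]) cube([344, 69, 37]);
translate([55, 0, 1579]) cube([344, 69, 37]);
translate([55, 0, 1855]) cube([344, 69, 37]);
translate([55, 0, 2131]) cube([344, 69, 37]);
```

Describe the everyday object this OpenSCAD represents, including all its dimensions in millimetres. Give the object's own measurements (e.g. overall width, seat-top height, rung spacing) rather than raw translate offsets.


A straight ladder. Two 55×69 mm vertical rails, 2358 mm tall, stand 454 mm apart (outside-to-outside) with their front faces coplanar on the −y side. 8 rungs, each 69 mm deep and 37 mm tall, span between the inner faces of the rails, front faces flush with the rails. The lowest rung's underside is at z = 199 mm and rungs are spaced 276 mm apart (underside to underside).


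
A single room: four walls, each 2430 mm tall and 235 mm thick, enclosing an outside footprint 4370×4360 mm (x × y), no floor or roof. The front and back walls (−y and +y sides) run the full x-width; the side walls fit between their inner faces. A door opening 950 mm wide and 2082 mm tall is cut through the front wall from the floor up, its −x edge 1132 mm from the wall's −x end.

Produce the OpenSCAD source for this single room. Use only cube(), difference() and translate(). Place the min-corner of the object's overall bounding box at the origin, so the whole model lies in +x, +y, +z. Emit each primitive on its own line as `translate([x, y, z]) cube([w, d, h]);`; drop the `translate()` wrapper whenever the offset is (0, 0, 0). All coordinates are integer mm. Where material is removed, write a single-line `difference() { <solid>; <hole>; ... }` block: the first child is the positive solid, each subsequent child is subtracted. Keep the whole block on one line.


difference() { cube([4370, 235, 2430]); translate([1132, 0, 0]) cube([950, 235, 2082]); }
translate([0, 4125, 0]) cube([4370, 235, 2430]);
translate([0, 235, 0]) cube([235, 3890, 2430]);
translate([4135, 235, 0]) cube([235, 3890, 2430]);


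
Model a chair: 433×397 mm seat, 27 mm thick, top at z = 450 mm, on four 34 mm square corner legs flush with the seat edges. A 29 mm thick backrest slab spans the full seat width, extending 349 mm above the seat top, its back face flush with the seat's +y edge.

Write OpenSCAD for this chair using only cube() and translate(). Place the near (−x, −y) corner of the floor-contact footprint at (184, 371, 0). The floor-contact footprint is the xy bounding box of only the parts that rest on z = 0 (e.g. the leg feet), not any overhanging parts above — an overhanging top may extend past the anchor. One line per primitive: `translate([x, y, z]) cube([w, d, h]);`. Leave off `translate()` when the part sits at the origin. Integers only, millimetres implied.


// leg_h = 450 - 27 = 423
translate([184, 371, 423]) cube([433, 397, 27]);
translate([184, 371, 0]) cube([34, 34, 423]);
translate([583, 371, 0]) cube([34, 34, 423]);
translate([184, 734, 0]) cube([34, 34, 423]);
translate([583, 734, 0]) cube([34, 34, 423]);
translate([184, 739, 450]) cube([433, 29, 349]);


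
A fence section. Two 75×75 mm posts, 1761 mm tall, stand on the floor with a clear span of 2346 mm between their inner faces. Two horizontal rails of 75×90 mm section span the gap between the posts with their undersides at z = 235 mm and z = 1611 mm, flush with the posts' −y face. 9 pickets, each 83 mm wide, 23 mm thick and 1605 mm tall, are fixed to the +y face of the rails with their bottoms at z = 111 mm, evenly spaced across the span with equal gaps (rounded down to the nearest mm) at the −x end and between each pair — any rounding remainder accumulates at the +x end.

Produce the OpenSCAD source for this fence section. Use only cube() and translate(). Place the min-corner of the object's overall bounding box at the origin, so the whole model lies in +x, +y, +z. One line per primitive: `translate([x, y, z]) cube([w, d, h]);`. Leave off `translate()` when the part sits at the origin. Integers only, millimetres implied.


cube([75, 75, 1761]);
translate([2421, 0, 0]) cube([75, 75, 1761]);
translate([75, 0, 235]) cube([2346, 75, 90]);
translate([75, 0, 1611]) cube([2346, 75, 90]);
translate([234, 75, 111]) cube([83, 23, 1605]);
translate([476, 75, 111]) cube([83, 23, 1605]);
translate([718, 75, 111]) cube([83, 23, 1605]);
translate([960, 75, 111]) cube([83, 23, 1605]);
translate([1202, 75, 111]) cube([83, 23, 1605]);
translate([1444, 75, 111]) cube([83, 23, 1605]);
translate([1686, 75, 111]) cube([83, 23, 1605]);
translate([1928, 75, 111]) cube([83, 23, 1605]);
translate([2170, 75, 111]) cube([83, 23, 1605]);


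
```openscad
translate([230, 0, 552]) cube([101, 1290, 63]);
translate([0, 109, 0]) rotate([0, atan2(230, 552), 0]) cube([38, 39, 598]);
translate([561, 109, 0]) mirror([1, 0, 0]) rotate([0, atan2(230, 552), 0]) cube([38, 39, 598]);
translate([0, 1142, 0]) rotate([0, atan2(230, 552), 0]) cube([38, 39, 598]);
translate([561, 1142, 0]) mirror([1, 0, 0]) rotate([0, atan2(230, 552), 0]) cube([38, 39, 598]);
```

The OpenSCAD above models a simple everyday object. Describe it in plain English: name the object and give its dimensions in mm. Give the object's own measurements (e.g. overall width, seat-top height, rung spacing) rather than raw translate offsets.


A sawhorse. A 101×1290×63 mm beam (x, y, z) sits on two A-frame leg pairs. Each pair is two raked legs of 38×39 mm section (39 mm along y) splaying symmetrically in x. Each leg rises 552 mm vertically over 230 mm of horizontal reach and is 598 mm long along its own axis. Every leg's outer bottom edge rests on the floor and its outer top edge meets a bottom edge of the beam — the left legs (tilting toward +x) meet the beam's −x bottom edge, the right legs (their mirror images, tilting toward −x) meet its +x bottom edge — so the leg tops tuck under the beam, the beam's underside is 552 mm above the floor, and the feet are 561 mm apart outside-to-outside with the beam centred between them. The two leg pairs are set in 109 mm from either end of the beam.


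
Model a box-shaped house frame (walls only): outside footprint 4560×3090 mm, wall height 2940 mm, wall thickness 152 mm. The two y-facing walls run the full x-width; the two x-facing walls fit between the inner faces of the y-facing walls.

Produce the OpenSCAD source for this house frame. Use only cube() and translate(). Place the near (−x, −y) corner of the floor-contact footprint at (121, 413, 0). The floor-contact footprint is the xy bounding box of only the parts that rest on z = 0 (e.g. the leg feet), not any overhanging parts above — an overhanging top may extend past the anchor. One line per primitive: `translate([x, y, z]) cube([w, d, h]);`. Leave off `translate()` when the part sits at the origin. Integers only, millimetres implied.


translate([121, 413, 0]) cube([4560, 152, 2940]);
translate([121, 3351, 0]) cube([4560, 152, 2940]);
translate([121, 565, 0]) cube([152, 2786, 2940]);
translate([4529, 565, 0]) cube([152, 2786, 2940]);


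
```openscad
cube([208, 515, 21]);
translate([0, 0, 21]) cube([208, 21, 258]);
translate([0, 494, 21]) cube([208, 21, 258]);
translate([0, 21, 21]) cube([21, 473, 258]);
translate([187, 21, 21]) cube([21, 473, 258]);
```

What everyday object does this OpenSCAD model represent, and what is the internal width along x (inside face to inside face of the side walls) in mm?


An open box. The internal width is 166 mm.

A 208×515 base slab with four walls standing on it — an open box. The base is 208 mm wide and the walls are 21 mm thick, so the internal width is 208 − 2 × 21 = 166 mm.


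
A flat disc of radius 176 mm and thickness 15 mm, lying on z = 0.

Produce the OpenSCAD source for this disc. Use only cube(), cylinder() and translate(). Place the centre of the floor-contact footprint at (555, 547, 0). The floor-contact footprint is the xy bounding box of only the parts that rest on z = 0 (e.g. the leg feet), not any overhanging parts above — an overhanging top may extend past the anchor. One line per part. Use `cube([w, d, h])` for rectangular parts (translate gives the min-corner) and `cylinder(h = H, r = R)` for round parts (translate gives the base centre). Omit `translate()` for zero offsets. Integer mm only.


translate([555, 547, 0]) cylinder(h = 15, r = 176);
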